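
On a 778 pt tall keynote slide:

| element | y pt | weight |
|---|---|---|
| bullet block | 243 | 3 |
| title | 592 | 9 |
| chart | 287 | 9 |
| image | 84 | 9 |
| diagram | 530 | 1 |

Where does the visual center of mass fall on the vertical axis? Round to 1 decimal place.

y ≈ 320.2

Weights sum to 3 + 9 + 9 + 9 + 1 = 31.
y: (3·243 + 9·592 + 9·287 + 9·84 + 1·530) / 31 = 9926 / 31 ≈ 320.19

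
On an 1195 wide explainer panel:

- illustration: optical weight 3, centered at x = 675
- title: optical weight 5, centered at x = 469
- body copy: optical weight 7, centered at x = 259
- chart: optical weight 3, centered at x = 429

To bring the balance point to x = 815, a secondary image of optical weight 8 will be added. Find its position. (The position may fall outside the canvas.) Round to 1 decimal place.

With the secondary image, Σw becomes 3 + 5 + 7 + 3 + 8 = 26.
Along x: (7470 + 8·x) / 26 = 815 (existing moment 3·675 + 5·469 + 7·259 + 3·429 = 7470) ⇒ x = (21190 − 7470) / 8 ≈ 1715.00.

x ≈ 1715.0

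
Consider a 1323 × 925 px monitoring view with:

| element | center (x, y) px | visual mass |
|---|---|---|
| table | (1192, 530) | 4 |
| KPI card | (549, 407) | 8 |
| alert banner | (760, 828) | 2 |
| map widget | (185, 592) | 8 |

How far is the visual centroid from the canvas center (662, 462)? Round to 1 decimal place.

≈ 131.4 px

Weights sum to 4 + 8 + 2 + 8 = 22.
x: (4·1192 + 8·549 + 2·760 + 8·185) / 22 = 12160 / 22 ≈ 552.73
y: (4·530 + 8·407 + 2·828 + 8·592) / 22 = 11768 / 22 ≈ 534.91
Relative to (662, 462): Δ = (-109.27, 72.91); |Δ| = √(-109.27² + 72.91²) ≈ 131.36.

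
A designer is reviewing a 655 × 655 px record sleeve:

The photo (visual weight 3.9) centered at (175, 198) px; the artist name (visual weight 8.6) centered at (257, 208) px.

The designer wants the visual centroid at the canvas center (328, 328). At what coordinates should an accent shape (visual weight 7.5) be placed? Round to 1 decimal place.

(489.0, 533.2)

New total weight: (3.9 + 8.6) + 7.5 = 20.0.
Along x: (2892.7 + 7.5·x) / 20.0 = 328 (existing moment 3.9·175 + 8.6·257 = 2892.7) ⇒ x = (6560.0 − 2892.7) / 7.5 ≈ 488.97.
Along y: (2561.0 + 7.5·y) / 20.0 = 328 (existing moment 3.9·198 + 8.6·208 = 2561.0) ⇒ y = (6560.0 − 2561.0) / 7.5 ≈ 533.20.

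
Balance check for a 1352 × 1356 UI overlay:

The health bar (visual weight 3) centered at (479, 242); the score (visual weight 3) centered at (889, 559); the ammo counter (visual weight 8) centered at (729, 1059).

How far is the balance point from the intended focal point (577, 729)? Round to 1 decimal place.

Σw = 3 + 3 + 8 = 14.
x: (3·479 + 3·889 + 8·729) / 14 = 9936 / 14 ≈ 709.71
y: (3·242 + 3·559 + 8·1059) / 14 = 10875 / 14 ≈ 776.79
Relative to (577, 729): Δ = (132.71, 47.79); |Δ| = √(132.71² + 47.79²) ≈ 141.06.

≈ 141.1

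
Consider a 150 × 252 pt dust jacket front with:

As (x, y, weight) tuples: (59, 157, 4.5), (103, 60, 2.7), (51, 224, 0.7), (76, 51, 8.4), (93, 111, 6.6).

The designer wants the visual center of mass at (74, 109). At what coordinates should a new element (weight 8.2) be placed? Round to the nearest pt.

(57, 147)

With the new element, Σw becomes 4.5 + 2.7 + 0.7 + 8.4 + 6.6 + 8.2 = 31.1.
x: need Σw·x = 31.1·74 = 2301.4. Existing = 4.5·59 + 2.7·103 + 0.7·51 + 8.4·76 + 6.6·93 = 1831.5. Remainder 469.9 / 8.2 ≈ 57.30.
y: need Σw·y = 31.1·109 = 3389.9. Existing = 4.5·157 + 2.7·60 + 0.7·224 + 8.4·51 + 6.6·111 = 2186.3. Remainder 1203.6 / 8.2 ≈ 146.78.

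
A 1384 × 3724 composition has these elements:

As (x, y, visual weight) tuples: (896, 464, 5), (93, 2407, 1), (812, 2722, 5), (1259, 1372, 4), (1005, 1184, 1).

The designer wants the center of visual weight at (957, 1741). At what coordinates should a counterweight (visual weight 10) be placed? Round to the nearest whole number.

(1021, 2026)

After adding the counterweight, total weight = 5 + 1 + 5 + 4 + 1 + 10 = 26.
x: target moment 26×957 = 24882; current 5·896 + 1·93 + 5·812 + 4·1259 + 1·1005 = 14674; the counterweight supplies 10208, so x = 10208/10 ≈ 1020.80.
y: target moment 26×1741 = 45266; current 5·464 + 1·2407 + 5·2722 + 4·1372 + 1·1184 = 25009; the counterweight supplies 20257, so y = 20257/10 ≈ 2025.70.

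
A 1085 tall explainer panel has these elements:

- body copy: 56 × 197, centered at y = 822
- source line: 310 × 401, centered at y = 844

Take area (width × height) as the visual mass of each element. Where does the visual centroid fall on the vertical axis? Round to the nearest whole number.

Areas: body copy 56·197 = 11032, source line 310·401 = 124310. Total weight = 135342.
Σw·y = 11032·822 + 124310·844 = 113985944, so ȳ = 113985944/135342 ≈ 842.21.

y ≈ 842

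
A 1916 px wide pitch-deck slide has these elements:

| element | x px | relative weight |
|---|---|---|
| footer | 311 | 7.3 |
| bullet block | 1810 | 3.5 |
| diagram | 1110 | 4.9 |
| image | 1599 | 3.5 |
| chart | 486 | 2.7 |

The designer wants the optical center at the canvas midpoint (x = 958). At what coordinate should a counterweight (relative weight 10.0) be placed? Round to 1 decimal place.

x ≈ 960.7

With the counterweight, Σw becomes 7.3 + 3.5 + 4.9 + 3.5 + 2.7 + 10.0 = 31.9.
x: target moment 31.9×958 = 30560.2; current 7.3·311 + 3.5·1810 + 4.9·1110 + 3.5·1599 + 2.7·486 = 20953.0; the counterweight supplies 9607.2, so x = 9607.2/10.0 ≈ 960.72.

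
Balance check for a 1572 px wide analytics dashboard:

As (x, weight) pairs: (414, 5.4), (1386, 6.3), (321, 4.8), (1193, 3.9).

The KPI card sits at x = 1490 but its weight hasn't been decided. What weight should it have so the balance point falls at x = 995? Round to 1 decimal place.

Fixed elements: Σw = 5.4 + 6.3 + 4.8 + 3.9 = 20.4, Σw·x = 5.4·414 + 6.3·1386 + 4.8·321 + 3.9·1193 = 17160.9.
Balance at x = 995 requires (17160.9 + w·1490) / (20.4 + w) = 995.
So w = (995·20.4 − 17160.9)/(1490 − 995) = 3137.1/495 ≈ 6.34.

w ≈ 6.3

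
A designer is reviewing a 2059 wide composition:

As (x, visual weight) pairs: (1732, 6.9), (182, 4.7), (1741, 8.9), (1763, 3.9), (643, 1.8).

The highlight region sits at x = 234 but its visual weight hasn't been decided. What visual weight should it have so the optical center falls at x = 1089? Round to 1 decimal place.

w ≈ 9.1

Fixed elements: Σw = 6.9 + 4.7 + 8.9 + 3.9 + 1.8 = 26.2, Σw·x = 6.9·1732 + 4.7·182 + 8.9·1741 + 3.9·1763 + 1.8·643 = 36334.2.
Balance at x = 1089 requires (36334.2 + w·234) / (26.2 + w) = 1089.
So w = (1089·26.2 − 36334.2)/(234 − 1089) = -7802.4/-855 ≈ 9.13.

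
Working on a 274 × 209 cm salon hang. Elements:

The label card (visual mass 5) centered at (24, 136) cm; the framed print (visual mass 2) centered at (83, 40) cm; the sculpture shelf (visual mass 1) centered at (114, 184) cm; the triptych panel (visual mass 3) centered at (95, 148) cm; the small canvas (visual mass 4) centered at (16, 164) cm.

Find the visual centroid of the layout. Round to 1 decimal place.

Σw = 5 + 2 + 1 + 3 + 4 = 15.
x: (5·24 + 2·83 + 1·114 + 3·95 + 4·16) / 15 = 749 / 15 ≈ 49.93
y: (5·136 + 2·40 + 1·184 + 3·148 + 4·164) / 15 = 2044 / 15 ≈ 136.27

(49.9, 136.3)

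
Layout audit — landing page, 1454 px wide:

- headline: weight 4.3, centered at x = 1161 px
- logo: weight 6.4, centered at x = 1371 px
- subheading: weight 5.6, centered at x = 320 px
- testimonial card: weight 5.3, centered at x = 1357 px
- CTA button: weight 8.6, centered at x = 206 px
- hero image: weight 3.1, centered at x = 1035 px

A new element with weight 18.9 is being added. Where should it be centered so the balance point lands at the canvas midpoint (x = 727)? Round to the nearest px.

New total weight: (4.3 + 6.4 + 5.6 + 5.3 + 8.6 + 3.1) + 18.9 = 52.2.
x: target moment 52.2×727 = 37949.4; current 4.3·1161 + 6.4·1371 + 5.6·320 + 5.3·1357 + 8.6·206 + 3.1·1035 = 27730.9; the new element supplies 10218.5, so x = 10218.5/18.9 ≈ 540.66.

x ≈ 541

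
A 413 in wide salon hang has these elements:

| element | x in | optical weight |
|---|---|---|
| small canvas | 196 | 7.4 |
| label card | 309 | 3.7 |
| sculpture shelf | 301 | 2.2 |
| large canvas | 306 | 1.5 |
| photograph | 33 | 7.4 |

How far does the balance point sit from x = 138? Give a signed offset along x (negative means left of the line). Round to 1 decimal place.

Total weight = 7.4 + 3.7 + 2.2 + 1.5 + 7.4 = 22.2.
x: (7.4·196 + 3.7·309 + 2.2·301 + 1.5·306 + 7.4·33) / 22.2 = 3959.1 / 22.2 ≈ 178.34
Offset from x = 138: 178.34 − 138 ≈ 40.34.

≈ 40.3 in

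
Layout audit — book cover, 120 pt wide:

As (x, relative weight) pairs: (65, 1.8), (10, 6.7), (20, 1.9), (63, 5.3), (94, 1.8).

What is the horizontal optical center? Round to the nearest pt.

Σw = 1.8 + 6.7 + 1.9 + 5.3 + 1.8 = 17.5.
Σw·x = 1.8·65 + 6.7·10 + 1.9·20 + 5.3·63 + 1.8·94 = 725.1, so x̄ = 725.1/17.5 ≈ 41.43.

x ≈ 41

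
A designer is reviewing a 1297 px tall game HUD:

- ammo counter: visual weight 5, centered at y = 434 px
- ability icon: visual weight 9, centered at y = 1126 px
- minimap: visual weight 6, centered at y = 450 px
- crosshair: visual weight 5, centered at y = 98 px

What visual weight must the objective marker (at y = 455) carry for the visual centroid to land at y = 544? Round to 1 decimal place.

Fixed elements: Σw = 5 + 9 + 6 + 5 = 25, Σw·y = 5·434 + 9·1126 + 6·450 + 5·98 = 15494.
For the centroid to hit 544: (15494 + w·455) / (25 + w) = 544.
Solving: w = (544·25 − 15494) / (455 − 544) = -1894 / -89 ≈ 21.28.

w ≈ 21.3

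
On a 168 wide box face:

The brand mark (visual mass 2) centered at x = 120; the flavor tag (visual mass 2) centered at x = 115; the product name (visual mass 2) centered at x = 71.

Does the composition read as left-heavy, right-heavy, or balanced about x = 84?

right-heavy

Weights sum to 2 + 2 + 2 = 6.
x: (2·120 + 2·115 + 2·71) / 6 = 612 / 6 ≈ 102.00
Since 102.0 is right of 84, the composition reads right-heavy.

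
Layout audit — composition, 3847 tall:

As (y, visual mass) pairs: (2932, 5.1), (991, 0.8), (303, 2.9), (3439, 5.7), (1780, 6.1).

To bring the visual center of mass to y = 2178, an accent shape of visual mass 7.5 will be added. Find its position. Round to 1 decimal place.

New total weight: (5.1 + 0.8 + 2.9 + 5.7 + 6.1) + 7.5 = 28.1.
y: need Σw·y = 28.1·2178 = 61201.8. Existing = 5.1·2932 + 0.8·991 + 2.9·303 + 5.7·3439 + 6.1·1780 = 47085.0. Remainder 14116.8 / 7.5 ≈ 1882.24.

y ≈ 1882.2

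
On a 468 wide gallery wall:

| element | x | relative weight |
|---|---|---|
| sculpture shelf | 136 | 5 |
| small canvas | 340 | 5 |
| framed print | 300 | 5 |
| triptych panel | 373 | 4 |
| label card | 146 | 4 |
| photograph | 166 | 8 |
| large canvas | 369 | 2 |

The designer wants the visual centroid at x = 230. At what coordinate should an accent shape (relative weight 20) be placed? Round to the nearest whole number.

x ≈ 208

New total weight: (5 + 5 + 5 + 4 + 4 + 8 + 2) + 20 = 53.
x: need Σw·x = 53·230 = 12190. Existing = 5·136 + 5·340 + 5·300 + 4·373 + 4·146 + 8·166 + 2·369 = 8022. Remainder 4168 / 20 ≈ 208.40.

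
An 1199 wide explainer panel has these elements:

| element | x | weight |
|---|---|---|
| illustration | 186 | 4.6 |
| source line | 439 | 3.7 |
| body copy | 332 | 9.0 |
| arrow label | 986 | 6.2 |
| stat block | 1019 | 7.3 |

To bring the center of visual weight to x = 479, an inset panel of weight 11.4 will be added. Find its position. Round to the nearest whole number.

New total weight: (4.6 + 3.7 + 9.0 + 6.2 + 7.3) + 11.4 = 42.2.
x: need Σw·x = 42.2·479 = 20213.8. Existing = 4.6·186 + 3.7·439 + 9.0·332 + 6.2·986 + 7.3·1019 = 19019.8. Remainder 1194.0 / 11.4 ≈ 104.74.

x ≈ 105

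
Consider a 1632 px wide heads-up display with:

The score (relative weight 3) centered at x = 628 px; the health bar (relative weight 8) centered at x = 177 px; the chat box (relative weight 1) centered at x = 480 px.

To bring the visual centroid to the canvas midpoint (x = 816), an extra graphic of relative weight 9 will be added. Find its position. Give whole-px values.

After adding the extra graphic, total weight = 3 + 8 + 1 + 9 = 21.
x: need Σw·x = 21·816 = 17136. Existing = 3·628 + 8·177 + 1·480 = 3780. Remainder 13356 / 9 ≈ 1484.00.

x ≈ 1484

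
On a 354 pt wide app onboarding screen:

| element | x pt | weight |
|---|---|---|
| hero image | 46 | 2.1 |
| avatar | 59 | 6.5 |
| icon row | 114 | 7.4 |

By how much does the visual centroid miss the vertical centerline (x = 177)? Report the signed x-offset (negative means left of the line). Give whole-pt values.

Total weight = 2.1 + 6.5 + 7.4 = 16.0.
x-moment: 2.1·46 + 6.5·59 + 7.4·114 = 1323.7; centroid 1323.7/16.0 ≈ 82.73.
Difference: 82.73 − 177 ≈ -94.27.

≈ -94 pt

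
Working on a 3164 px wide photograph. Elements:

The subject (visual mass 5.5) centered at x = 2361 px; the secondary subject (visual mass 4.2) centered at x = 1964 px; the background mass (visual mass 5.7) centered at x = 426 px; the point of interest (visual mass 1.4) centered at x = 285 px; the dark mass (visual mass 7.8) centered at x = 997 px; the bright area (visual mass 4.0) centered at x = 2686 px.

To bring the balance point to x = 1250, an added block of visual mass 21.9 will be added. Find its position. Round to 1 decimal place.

After adding the added block, total weight = 5.5 + 4.2 + 5.7 + 1.4 + 7.8 + 4.0 + 21.9 = 50.5.
x: target moment 50.5×1250 = 63125.0; current 5.5·2361 + 4.2·1964 + 5.7·426 + 1.4·285 + 7.8·997 + 4.0·2686 = 42582.1; the added block supplies 20542.9, so x = 20542.9/21.9 ≈ 938.03.

x ≈ 938.0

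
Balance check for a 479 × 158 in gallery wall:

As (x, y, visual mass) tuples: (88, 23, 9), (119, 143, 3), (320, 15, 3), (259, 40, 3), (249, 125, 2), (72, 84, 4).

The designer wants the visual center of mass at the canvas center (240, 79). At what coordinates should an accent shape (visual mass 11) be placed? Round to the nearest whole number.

(430, 125)

New total weight: (9 + 3 + 3 + 3 + 2 + 4) + 11 = 35.
x: target moment 35×240 = 8400; current 9·88 + 3·119 + 3·320 + 3·259 + 2·249 + 4·72 = 3672; the accent shape supplies 4728, so x = 4728/11 ≈ 429.82.
y: target moment 35×79 = 2765; current 9·23 + 3·143 + 3·15 + 3·40 + 2·125 + 4·84 = 1387; the accent shape supplies 1378, so y = 1378/11 ≈ 125.27.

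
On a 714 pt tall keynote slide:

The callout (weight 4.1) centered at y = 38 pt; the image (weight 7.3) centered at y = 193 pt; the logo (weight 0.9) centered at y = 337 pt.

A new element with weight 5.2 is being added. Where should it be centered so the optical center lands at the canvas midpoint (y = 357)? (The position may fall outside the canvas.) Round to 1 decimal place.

y ≈ 842.2

After adding the new element, total weight = 4.1 + 7.3 + 0.9 + 5.2 = 17.5.
y: need Σw·y = 17.5·357 = 6247.5. Existing = 4.1·38 + 7.3·193 + 0.9·337 = 1868.0. Remainder 4379.5 / 5.2 ≈ 842.21.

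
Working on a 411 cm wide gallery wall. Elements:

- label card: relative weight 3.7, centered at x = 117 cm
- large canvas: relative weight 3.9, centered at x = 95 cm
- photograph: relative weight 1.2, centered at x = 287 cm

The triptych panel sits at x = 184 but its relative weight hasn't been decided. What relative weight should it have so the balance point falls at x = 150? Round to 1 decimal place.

w ≈ 5.1

Existing Σw = 8.8 (3.7 + 3.9 + 1.2); existing moment 3.7·117 + 3.9·95 + 1.2·287 = 1147.8.
Set Σw·x/Σw = 150: (1147.8 + 184w) = 150·(8.8 + w).
Solving: w = (150·8.8 − 1147.8) / (184 − 150) = 172.2 / 34 ≈ 5.06.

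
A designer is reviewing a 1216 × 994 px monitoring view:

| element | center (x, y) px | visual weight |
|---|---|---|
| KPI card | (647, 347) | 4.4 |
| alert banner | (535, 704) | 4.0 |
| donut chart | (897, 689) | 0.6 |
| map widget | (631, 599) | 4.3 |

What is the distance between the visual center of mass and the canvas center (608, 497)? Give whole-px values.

Total weight = 4.4 + 4.0 + 0.6 + 4.3 = 13.3.
Σw·x = 4.4·647 + 4.0·535 + 0.6·897 + 4.3·631 = 8238.3, so x̄ = 8238.3/13.3 ≈ 619.42.
Σw·y = 4.4·347 + 4.0·704 + 0.6·689 + 4.3·599 = 7331.9, so ȳ = 7331.9/13.3 ≈ 551.27.
Offset from (608, 497): Δx ≈ 11.42, Δy ≈ 54.27; distance = √(Δx² + Δy²) ≈ 55.46.

≈ 55 px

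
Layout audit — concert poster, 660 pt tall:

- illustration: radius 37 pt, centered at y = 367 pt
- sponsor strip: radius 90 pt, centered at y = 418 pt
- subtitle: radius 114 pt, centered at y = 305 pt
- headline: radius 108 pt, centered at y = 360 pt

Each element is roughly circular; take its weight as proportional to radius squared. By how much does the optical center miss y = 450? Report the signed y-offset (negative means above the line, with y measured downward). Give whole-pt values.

Weights ∝ r²: illustration 37² = 1369, sponsor strip 90² = 8100, subtitle 114² = 12996, headline 108² = 11664; Σw = 34129.
Σw·y = 1369·367 + 8100·418 + 12996·305 + 11664·360 = 12051043, so ȳ = 12051043/34129 ≈ 353.10.
Difference: 353.10 − 450 ≈ -96.90.

≈ -97 pt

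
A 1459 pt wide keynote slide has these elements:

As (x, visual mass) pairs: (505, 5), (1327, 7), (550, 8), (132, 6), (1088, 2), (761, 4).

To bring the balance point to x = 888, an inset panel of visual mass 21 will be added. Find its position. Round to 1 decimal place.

After adding the inset panel, total weight = 5 + 7 + 8 + 6 + 2 + 4 + 21 = 53.
x: need Σw·x = 53·888 = 47064. Existing = 5·505 + 7·1327 + 8·550 + 6·132 + 2·1088 + 4·761 = 22226. Remainder 24838 / 21 ≈ 1182.76.

x ≈ 1182.8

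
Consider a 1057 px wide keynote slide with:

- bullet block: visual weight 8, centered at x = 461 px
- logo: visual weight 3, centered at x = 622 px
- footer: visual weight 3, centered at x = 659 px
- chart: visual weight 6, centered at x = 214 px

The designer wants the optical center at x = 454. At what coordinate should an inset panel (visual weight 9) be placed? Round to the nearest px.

New total weight: (8 + 3 + 3 + 6) + 9 = 29.
x: target moment 29×454 = 13166; current 8·461 + 3·622 + 3·659 + 6·214 = 8815; the inset panel supplies 4351, so x = 4351/9 ≈ 483.44.

x ≈ 483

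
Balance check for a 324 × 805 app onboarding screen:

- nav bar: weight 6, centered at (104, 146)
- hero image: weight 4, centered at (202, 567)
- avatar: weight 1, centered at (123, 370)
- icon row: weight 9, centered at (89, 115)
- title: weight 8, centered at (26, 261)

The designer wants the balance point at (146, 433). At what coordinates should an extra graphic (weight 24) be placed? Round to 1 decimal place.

(209.5, 661.6)

With the extra graphic, Σw becomes 6 + 4 + 1 + 9 + 8 + 24 = 52.
x: need Σw·x = 52·146 = 7592. Existing = 6·104 + 4·202 + 1·123 + 9·89 + 8·26 = 2564. Remainder 5028 / 24 ≈ 209.50.
y: need Σw·y = 52·433 = 22516. Existing = 6·146 + 4·567 + 1·370 + 9·115 + 8·261 = 6637. Remainder 15879 / 24 ≈ 661.62.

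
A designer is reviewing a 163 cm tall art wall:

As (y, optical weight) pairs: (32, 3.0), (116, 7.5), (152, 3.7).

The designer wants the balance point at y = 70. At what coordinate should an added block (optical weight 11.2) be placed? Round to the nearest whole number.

y ≈ 22

New total weight: (3.0 + 7.5 + 3.7) + 11.2 = 25.4.
Along y: (1528.4 + 11.2·y) / 25.4 = 70 (existing moment 3.0·32 + 7.5·116 + 3.7·152 = 1528.4) ⇒ y = (1778.0 − 1528.4) / 11.2 ≈ 22.29.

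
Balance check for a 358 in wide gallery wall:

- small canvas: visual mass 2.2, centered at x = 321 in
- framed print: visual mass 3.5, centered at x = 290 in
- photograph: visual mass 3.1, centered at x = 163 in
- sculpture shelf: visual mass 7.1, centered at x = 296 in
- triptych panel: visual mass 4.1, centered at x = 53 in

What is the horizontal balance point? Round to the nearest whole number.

x ≈ 227

Weights sum to 2.2 + 3.5 + 3.1 + 7.1 + 4.1 = 20.0.
x-moment: 2.2·321 + 3.5·290 + 3.1·163 + 7.1·296 + 4.1·53 = 4545.4; centroid 4545.4/20.0 ≈ 227.27.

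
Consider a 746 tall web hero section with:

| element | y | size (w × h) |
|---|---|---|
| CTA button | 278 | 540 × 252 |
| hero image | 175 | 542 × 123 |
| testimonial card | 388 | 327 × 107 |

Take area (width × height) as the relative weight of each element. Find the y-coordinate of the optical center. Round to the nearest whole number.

Areas: CTA button 540·252 = 136080, hero image 542·123 = 66666, testimonial card 327·107 = 34989. Total weight = 237735.
Σw·y = 136080·278 + 66666·175 + 34989·388 = 63072522, so ȳ = 63072522/237735 ≈ 265.31.

y ≈ 265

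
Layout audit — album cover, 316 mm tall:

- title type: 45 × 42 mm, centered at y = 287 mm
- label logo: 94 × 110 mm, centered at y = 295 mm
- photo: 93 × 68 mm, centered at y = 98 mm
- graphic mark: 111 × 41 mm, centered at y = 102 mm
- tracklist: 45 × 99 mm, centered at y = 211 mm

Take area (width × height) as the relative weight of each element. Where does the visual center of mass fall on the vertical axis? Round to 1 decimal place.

Areas → weights: title type 45·42 = 1890, label logo 94·110 = 10340, photo 93·68 = 6324, graphic mark 111·41 = 4551, tracklist 45·99 = 4455; Σw = 27560.
y-moment: 1890·287 + 10340·295 + 6324·98 + 4551·102 + 4455·211 = 5616689; centroid 5616689/27560 ≈ 203.80.

y ≈ 203.8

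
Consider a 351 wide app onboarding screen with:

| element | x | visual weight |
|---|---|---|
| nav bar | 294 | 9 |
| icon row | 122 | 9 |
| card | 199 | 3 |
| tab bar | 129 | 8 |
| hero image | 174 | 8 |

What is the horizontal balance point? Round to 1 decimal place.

x ≈ 182.8

Total weight = 9 + 9 + 3 + 8 + 8 = 37.
Σw·x = 9·294 + 9·122 + 3·199 + 8·129 + 8·174 = 6765, so x̄ = 6765/37 ≈ 182.84.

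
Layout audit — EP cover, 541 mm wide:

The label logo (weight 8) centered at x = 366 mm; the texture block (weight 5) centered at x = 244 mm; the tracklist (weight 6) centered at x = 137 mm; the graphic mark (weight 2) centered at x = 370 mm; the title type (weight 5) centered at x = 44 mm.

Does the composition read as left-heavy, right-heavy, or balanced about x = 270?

Weights sum to 8 + 5 + 6 + 2 + 5 = 26.
x: (8·366 + 5·244 + 6·137 + 2·370 + 5·44) / 26 = 5930 / 26 ≈ 228.08
Since 228.1 is left of 270, the composition reads left-heavy.

left-heavy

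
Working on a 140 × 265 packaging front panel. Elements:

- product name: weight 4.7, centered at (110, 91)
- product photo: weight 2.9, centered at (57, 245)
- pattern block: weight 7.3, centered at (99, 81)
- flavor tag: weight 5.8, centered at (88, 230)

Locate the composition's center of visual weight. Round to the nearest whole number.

Total weight = 4.7 + 2.9 + 7.3 + 5.8 = 20.7.
x: (4.7·110 + 2.9·57 + 7.3·99 + 5.8·88) / 20.7 = 1915.4 / 20.7 ≈ 92.53
y: (4.7·91 + 2.9·245 + 7.3·81 + 5.8·230) / 20.7 = 3063.5 / 20.7 ≈ 148.00

(93, 148)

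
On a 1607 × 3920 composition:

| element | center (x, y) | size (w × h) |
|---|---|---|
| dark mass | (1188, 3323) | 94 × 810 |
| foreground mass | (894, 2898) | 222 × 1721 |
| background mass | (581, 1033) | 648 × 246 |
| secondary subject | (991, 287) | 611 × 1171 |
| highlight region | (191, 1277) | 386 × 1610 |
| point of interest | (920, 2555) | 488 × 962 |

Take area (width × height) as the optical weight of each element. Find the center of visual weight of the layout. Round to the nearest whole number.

(736, 1536)

Areas: dark mass 94·810 = 76140, foreground mass 222·1721 = 382062, background mass 648·246 = 159408, secondary subject 611·1171 = 715481, highlight region 386·1610 = 621460, point of interest 488·962 = 469456. Total weight = 2424007.
Σw·x = 76140·1188 + 382062·894 + 159408·581 + 715481·991 + 621460·191 + 469456·920 = 1784273847, so x̄ = 1784273847/2424007 ≈ 736.08.
Σw·y = 76140·3323 + 382062·2898 + 159408·1033 + 715481·287 + 621460·1277 + 469456·2555 = 3723304907, so ȳ = 3723304907/2424007 ≈ 1536.01.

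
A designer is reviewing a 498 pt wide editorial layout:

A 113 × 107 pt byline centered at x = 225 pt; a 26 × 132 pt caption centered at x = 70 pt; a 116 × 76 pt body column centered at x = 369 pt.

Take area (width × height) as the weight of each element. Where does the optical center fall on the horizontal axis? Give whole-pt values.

Taking area as weight: byline 113·107 = 12091, caption 26·132 = 3432, body column 116·76 = 8816. Sum 24339.
x: (12091·225 + 3432·70 + 8816·369) / 24339 = 6213819 / 24339 ≈ 255.30

x ≈ 255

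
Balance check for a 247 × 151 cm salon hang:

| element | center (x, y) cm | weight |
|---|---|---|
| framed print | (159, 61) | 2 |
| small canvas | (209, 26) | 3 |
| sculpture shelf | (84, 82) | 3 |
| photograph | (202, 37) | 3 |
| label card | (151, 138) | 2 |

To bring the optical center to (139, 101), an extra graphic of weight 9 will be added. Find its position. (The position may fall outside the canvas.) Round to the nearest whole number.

(106, 154)

With the extra graphic, Σw becomes 2 + 3 + 3 + 3 + 2 + 9 = 22.
Along x: (2105 + 9·x) / 22 = 139 (existing moment 2·159 + 3·209 + 3·84 + 3·202 + 2·151 = 2105) ⇒ x = (3058 − 2105) / 9 ≈ 105.89.
Along y: (833 + 9·y) / 22 = 101 (existing moment 2·61 + 3·26 + 3·82 + 3·37 + 2·138 = 833) ⇒ y = (2222 − 833) / 9 ≈ 154.33.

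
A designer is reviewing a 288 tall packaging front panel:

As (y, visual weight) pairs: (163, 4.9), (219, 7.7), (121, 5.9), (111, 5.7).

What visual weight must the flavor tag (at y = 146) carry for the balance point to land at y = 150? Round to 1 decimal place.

w ≈ 50.4

Fixed elements: Σw = 4.9 + 7.7 + 5.9 + 5.7 = 24.2, Σw·y = 4.9·163 + 7.7·219 + 5.9·121 + 5.7·111 = 3831.6.
For the centroid to hit 150: (3831.6 + w·146) / (24.2 + w) = 150.
Solving: w = (150·24.2 − 3831.6) / (146 − 150) = -201.6 / -4 ≈ 50.40.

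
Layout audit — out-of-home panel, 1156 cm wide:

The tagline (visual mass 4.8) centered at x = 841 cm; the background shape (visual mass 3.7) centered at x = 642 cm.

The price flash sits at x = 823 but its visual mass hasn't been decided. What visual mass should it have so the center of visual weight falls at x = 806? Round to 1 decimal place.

Existing Σw = 8.5 (4.8 + 3.7); existing moment 4.8·841 + 3.7·642 = 6412.2.
Balance at x = 806 requires (6412.2 + w·823) / (8.5 + w) = 806.
Rearranging, w·(823 − 806) = 806·8.5 − 6412.2 = 438.8, so w ≈ 438.8/17 = 25.81.

w ≈ 25.8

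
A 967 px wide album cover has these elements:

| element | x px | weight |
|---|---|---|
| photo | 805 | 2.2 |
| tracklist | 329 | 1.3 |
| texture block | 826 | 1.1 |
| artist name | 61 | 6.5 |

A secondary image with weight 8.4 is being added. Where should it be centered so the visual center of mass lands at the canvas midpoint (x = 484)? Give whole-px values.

x ≈ 706

After adding the secondary image, total weight = 2.2 + 1.3 + 1.1 + 6.5 + 8.4 = 19.5.
Along x: (3503.8 + 8.4·x) / 19.5 = 484 (existing moment 2.2·805 + 1.3·329 + 1.1·826 + 6.5·61 = 3503.8) ⇒ x = (9438.0 − 3503.8) / 8.4 ≈ 706.45.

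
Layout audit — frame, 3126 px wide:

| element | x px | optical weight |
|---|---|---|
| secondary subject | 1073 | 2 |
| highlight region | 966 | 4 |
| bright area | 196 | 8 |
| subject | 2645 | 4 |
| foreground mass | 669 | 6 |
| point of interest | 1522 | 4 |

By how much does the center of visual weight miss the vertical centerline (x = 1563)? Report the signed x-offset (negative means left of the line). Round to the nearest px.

≈ -554 px

Weights sum to 2 + 4 + 8 + 4 + 6 + 4 = 28.
x: (2·1073 + 4·966 + 8·196 + 4·2645 + 6·669 + 4·1522) / 28 = 28260 / 28 ≈ 1009.29
Difference: 1009.29 − 1563 ≈ -553.71.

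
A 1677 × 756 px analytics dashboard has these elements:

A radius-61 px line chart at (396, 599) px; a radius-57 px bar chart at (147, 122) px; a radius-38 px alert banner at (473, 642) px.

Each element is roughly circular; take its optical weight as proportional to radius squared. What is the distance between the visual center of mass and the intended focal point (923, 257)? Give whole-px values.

≈ 632 px

Weights ∝ r²: line chart 61² = 3721, bar chart 57² = 3249, alert banner 38² = 1444; Σw = 8414.
x: (3721·396 + 3249·147 + 1444·473) / 8414 = 2634131 / 8414 ≈ 313.07
y: (3721·599 + 3249·122 + 1444·642) / 8414 = 3552305 / 8414 ≈ 422.19
From (923, 257): dx = -609.93, dy = 165.19, so the distance is √(dx²+dy²) ≈ 631.91.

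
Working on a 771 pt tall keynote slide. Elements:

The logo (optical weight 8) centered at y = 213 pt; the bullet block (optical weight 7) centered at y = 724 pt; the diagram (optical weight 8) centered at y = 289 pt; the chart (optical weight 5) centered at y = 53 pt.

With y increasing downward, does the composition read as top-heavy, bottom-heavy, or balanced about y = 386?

Total weight = 8 + 7 + 8 + 5 = 28.
Σw·y = 8·213 + 7·724 + 8·289 + 5·53 = 9349, so ȳ = 9349/28 ≈ 333.89.
333.9 lies above (smaller y than) the midline 386, so the layout is top-heavy.

top-heavy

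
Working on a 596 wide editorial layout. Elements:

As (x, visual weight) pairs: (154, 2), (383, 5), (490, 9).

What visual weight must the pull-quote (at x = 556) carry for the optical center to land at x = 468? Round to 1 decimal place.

Existing Σw = 16 (2 + 5 + 9); existing moment 2·154 + 5·383 + 9·490 = 6633.
Set Σw·x/Σw = 468: (6633 + 556w) = 468·(16 + w).
So w = (468·16 − 6633)/(556 − 468) = 855/88 ≈ 9.72.

w ≈ 9.7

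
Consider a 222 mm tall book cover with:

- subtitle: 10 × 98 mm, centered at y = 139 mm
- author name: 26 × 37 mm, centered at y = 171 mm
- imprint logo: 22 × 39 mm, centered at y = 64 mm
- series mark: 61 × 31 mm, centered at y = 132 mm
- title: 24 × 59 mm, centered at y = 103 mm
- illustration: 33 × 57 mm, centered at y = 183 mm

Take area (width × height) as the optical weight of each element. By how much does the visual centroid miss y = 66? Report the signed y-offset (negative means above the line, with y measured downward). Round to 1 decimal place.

≈ 71.1 mm

Areas: subtitle 10·98 = 980, author name 26·37 = 962, imprint logo 22·39 = 858, series mark 61·31 = 1891, title 24·59 = 1416, illustration 33·57 = 1881. Total weight = 7988.
Σw·y = 1095317; ȳ = 1095317/7988 ≈ 137.12.
Difference: 137.12 − 66 ≈ 71.12.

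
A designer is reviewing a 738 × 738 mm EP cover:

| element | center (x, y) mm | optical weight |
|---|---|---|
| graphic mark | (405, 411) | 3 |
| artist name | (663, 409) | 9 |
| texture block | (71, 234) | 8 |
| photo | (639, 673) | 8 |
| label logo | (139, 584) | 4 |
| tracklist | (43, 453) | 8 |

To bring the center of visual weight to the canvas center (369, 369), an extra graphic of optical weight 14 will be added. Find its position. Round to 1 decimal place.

(440.3, 128.3)

After adding the extra graphic, total weight = 3 + 9 + 8 + 8 + 4 + 8 + 14 = 54.
Along x: (13762 + 14·x) / 54 = 369 (existing moment 3·405 + 9·663 + 8·71 + 8·639 + 4·139 + 8·43 = 13762) ⇒ x = (19926 − 13762) / 14 ≈ 440.29.
Along y: (18130 + 14·y) / 54 = 369 (existing moment 3·411 + 9·409 + 8·234 + 8·673 + 4·584 + 8·453 = 18130) ⇒ y = (19926 − 18130) / 14 ≈ 128.29.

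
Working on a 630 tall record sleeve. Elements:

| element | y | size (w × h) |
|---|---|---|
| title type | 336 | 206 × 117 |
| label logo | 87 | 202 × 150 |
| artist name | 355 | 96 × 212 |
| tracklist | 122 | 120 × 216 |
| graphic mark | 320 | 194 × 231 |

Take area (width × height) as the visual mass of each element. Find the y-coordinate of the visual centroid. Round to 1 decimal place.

Areas: title type 206·117 = 24102, label logo 202·150 = 30300, artist name 96·212 = 20352, tracklist 120·216 = 25920, graphic mark 194·231 = 44814. Total weight = 145488.
y-moment: 24102·336 + 30300·87 + 20352·355 + 25920·122 + 44814·320 = 35462052; centroid 35462052/145488 ≈ 243.75.

y ≈ 243.7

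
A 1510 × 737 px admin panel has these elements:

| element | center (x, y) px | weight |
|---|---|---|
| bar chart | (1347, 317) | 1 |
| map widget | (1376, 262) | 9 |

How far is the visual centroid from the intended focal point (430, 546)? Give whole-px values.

≈ 983 px

Weights sum to 1 + 9 = 10.
x: (1·1347 + 9·1376) / 10 = 13731 / 10 ≈ 1373.10
y: (1·317 + 9·262) / 10 = 2675 / 10 ≈ 267.50
From (430, 546): dx = 943.10, dy = -278.50, so the distance is √(dx²+dy²) ≈ 983.36.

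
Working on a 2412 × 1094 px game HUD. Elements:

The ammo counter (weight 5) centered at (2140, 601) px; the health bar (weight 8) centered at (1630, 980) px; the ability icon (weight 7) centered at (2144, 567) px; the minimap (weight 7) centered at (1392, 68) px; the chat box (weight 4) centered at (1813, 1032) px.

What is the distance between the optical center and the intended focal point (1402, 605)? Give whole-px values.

≈ 397 px

Total weight = 5 + 8 + 7 + 7 + 4 = 31.
x: (5·2140 + 8·1630 + 7·2144 + 7·1392 + 4·1813) / 31 = 55744 / 31 ≈ 1798.19
y: (5·601 + 8·980 + 7·567 + 7·68 + 4·1032) / 31 = 19418 / 31 ≈ 626.39
From (1402, 605): dx = 396.19, dy = 21.39, so the distance is √(dx²+dy²) ≈ 396.77.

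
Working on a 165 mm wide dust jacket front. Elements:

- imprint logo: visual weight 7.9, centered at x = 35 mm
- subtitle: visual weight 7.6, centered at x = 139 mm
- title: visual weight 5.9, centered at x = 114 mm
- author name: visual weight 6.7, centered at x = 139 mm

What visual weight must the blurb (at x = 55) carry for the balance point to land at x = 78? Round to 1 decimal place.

w ≈ 32.4

Existing Σw = 28.1 (7.9 + 7.6 + 5.9 + 6.7); existing moment 7.9·35 + 7.6·139 + 5.9·114 + 6.7·139 = 2936.8.
Balance at x = 78 requires (2936.8 + w·55) / (28.1 + w) = 78.
So w = (78·28.1 − 2936.8)/(55 − 78) = -745.0/-23 ≈ 32.39.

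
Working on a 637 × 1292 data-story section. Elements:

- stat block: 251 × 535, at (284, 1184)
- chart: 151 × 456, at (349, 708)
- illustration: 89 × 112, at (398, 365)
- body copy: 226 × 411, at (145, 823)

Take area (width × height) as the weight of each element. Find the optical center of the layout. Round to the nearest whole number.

(260, 941)

Areas → weights: stat block 251·535 = 134285, chart 151·456 = 68856, illustration 89·112 = 9968, body copy 226·411 = 92886; Σw = 305995.
x: (134285·284 + 68856·349 + 9968·398 + 92886·145) / 305995 = 79603418 / 305995 ≈ 260.15
y: (134285·1184 + 68856·708 + 9968·365 + 92886·823) / 305995 = 287826986 / 305995 ≈ 940.63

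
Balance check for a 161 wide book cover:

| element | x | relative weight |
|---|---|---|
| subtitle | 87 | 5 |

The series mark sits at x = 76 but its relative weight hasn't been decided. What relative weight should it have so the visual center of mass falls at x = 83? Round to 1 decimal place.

Known: weight 5 with moment 5·87 = 435.
Set Σw·x/Σw = 83: (435 + 76w) = 83·(5 + w).
Solving: w = (83·5 − 435) / (76 − 83) = -20 / -7 ≈ 2.86.

w ≈ 2.9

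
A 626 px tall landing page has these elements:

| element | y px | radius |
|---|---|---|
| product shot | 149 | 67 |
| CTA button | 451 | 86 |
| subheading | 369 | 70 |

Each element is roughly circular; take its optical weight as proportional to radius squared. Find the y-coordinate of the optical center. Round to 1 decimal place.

r² weights: product shot 67² = 4489, CTA button 86² = 7396, subheading 70² = 4900. Total = 16785.
y: (4489·149 + 7396·451 + 4900·369) / 16785 = 5812557 / 16785 ≈ 346.29

y ≈ 346.3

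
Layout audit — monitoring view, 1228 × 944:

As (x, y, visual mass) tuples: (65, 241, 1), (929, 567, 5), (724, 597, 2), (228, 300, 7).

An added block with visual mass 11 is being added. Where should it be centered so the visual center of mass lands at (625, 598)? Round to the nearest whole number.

New total weight: (1 + 5 + 2 + 7) + 11 = 26.
Along x: (7754 + 11·x) / 26 = 625 (existing moment 1·65 + 5·929 + 2·724 + 7·228 = 7754) ⇒ x = (16250 − 7754) / 11 ≈ 772.36.
Along y: (6370 + 11·y) / 26 = 598 (existing moment 1·241 + 5·567 + 2·597 + 7·300 = 6370) ⇒ y = (15548 − 6370) / 11 ≈ 834.36.

(772, 834)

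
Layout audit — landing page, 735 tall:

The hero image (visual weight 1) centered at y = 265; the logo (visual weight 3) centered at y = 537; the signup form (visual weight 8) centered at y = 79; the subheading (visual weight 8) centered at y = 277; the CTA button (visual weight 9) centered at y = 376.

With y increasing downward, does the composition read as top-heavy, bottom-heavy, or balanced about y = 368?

Total weight = 1 + 3 + 8 + 8 + 9 = 29.
y-moment: 1·265 + 3·537 + 8·79 + 8·277 + 9·376 = 8108; centroid 8108/29 ≈ 279.59.
279.6 lies above (smaller y than) the midline 368, so the layout is top-heavy.

top-heavy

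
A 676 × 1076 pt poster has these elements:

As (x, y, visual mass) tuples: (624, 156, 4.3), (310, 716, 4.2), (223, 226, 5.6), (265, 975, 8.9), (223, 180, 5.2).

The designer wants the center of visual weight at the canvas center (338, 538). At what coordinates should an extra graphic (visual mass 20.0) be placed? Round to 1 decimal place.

(377.0, 568.7)

With the extra graphic, Σw becomes 4.3 + 4.2 + 5.6 + 8.9 + 5.2 + 20.0 = 48.2.
Along x: (8752.1 + 20.0·x) / 48.2 = 338 (existing moment 4.3·624 + 4.2·310 + 5.6·223 + 8.9·265 + 5.2·223 = 8752.1) ⇒ x = (16291.6 − 8752.1) / 20.0 ≈ 376.98.
Along y: (14557.1 + 20.0·y) / 48.2 = 538 (existing moment 4.3·156 + 4.2·716 + 5.6·226 + 8.9·975 + 5.2·180 = 14557.1) ⇒ y = (25931.6 − 14557.1) / 20.0 ≈ 568.73.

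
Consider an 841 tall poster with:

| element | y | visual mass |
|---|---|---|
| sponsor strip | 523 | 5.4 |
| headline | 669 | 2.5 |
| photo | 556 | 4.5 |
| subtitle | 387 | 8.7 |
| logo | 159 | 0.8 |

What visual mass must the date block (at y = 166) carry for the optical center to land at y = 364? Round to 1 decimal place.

Fixed elements: Σw = 5.4 + 2.5 + 4.5 + 8.7 + 0.8 = 21.9, Σw·y = 5.4·523 + 2.5·669 + 4.5·556 + 8.7·387 + 0.8·159 = 10492.8.
Balance at y = 364 requires (10492.8 + w·166) / (21.9 + w) = 364.
Rearranging, w·(166 − 364) = 364·21.9 − 10492.8 = -2521.2, so w ≈ -2521.2/-198 = 12.73.

w ≈ 12.7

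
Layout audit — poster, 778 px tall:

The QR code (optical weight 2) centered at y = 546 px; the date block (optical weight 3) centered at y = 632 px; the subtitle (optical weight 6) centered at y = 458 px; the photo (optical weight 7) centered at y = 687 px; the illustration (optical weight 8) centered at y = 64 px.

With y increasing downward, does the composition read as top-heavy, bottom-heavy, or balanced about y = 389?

bottom-heavy

Total weight = 2 + 3 + 6 + 7 + 8 = 26.
y: (2·546 + 3·632 + 6·458 + 7·687 + 8·64) / 26 = 11057 / 26 ≈ 425.27
425.3 lies below (larger y than) the midline 389, so the layout is bottom-heavy.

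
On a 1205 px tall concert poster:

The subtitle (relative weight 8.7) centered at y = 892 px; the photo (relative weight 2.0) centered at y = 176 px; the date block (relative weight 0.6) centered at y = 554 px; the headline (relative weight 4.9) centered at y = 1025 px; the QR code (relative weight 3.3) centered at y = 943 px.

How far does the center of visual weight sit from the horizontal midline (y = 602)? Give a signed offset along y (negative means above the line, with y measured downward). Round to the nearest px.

Total weight = 8.7 + 2.0 + 0.6 + 4.9 + 3.3 = 19.5.
y-moment: 8.7·892 + 2.0·176 + 0.6·554 + 4.9·1025 + 3.3·943 = 16579.2; centroid 16579.2/19.5 ≈ 850.22.
Difference: 850.22 − 602 ≈ 248.22.

≈ 248 px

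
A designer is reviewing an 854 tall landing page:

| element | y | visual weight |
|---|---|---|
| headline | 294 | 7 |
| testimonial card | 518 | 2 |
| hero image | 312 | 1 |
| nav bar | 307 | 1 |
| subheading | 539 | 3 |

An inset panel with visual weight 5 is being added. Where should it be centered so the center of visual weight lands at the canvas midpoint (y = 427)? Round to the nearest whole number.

New total weight: (7 + 2 + 1 + 1 + 3) + 5 = 19.
Along y: (5330 + 5·y) / 19 = 427 (existing moment 7·294 + 2·518 + 1·312 + 1·307 + 3·539 = 5330) ⇒ y = (8113 − 5330) / 5 ≈ 556.60.

y ≈ 557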